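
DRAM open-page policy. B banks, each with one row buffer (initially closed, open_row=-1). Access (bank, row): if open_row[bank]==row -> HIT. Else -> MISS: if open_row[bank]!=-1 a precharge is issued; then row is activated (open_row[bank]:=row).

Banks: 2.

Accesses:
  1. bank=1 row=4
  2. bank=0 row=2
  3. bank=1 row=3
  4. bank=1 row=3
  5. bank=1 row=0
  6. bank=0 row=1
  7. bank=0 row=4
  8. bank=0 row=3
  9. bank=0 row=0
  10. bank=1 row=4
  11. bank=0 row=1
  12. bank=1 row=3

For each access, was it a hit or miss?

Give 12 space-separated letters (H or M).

Acc 1: bank1 row4 -> MISS (open row4); precharges=0
Acc 2: bank0 row2 -> MISS (open row2); precharges=0
Acc 3: bank1 row3 -> MISS (open row3); precharges=1
Acc 4: bank1 row3 -> HIT
Acc 5: bank1 row0 -> MISS (open row0); precharges=2
Acc 6: bank0 row1 -> MISS (open row1); precharges=3
Acc 7: bank0 row4 -> MISS (open row4); precharges=4
Acc 8: bank0 row3 -> MISS (open row3); precharges=5
Acc 9: bank0 row0 -> MISS (open row0); precharges=6
Acc 10: bank1 row4 -> MISS (open row4); precharges=7
Acc 11: bank0 row1 -> MISS (open row1); precharges=8
Acc 12: bank1 row3 -> MISS (open row3); precharges=9

Answer: M M M H M M M M M M M M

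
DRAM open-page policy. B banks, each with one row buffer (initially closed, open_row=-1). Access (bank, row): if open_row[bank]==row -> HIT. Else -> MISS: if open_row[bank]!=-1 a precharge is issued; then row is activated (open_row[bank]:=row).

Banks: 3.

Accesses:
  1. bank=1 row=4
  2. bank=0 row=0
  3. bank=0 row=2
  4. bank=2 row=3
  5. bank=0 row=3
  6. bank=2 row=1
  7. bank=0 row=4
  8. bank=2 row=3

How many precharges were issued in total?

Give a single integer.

Answer: 5

Derivation:
Acc 1: bank1 row4 -> MISS (open row4); precharges=0
Acc 2: bank0 row0 -> MISS (open row0); precharges=0
Acc 3: bank0 row2 -> MISS (open row2); precharges=1
Acc 4: bank2 row3 -> MISS (open row3); precharges=1
Acc 5: bank0 row3 -> MISS (open row3); precharges=2
Acc 6: bank2 row1 -> MISS (open row1); precharges=3
Acc 7: bank0 row4 -> MISS (open row4); precharges=4
Acc 8: bank2 row3 -> MISS (open row3); precharges=5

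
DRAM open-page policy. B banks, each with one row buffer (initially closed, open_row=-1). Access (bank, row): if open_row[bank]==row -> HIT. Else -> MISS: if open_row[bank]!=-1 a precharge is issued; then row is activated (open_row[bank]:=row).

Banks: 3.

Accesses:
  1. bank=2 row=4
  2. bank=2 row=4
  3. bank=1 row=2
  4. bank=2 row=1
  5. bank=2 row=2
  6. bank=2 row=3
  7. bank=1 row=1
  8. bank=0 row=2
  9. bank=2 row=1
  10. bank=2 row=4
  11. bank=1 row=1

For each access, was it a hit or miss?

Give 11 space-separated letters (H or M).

Answer: M H M M M M M M M M H

Derivation:
Acc 1: bank2 row4 -> MISS (open row4); precharges=0
Acc 2: bank2 row4 -> HIT
Acc 3: bank1 row2 -> MISS (open row2); precharges=0
Acc 4: bank2 row1 -> MISS (open row1); precharges=1
Acc 5: bank2 row2 -> MISS (open row2); precharges=2
Acc 6: bank2 row3 -> MISS (open row3); precharges=3
Acc 7: bank1 row1 -> MISS (open row1); precharges=4
Acc 8: bank0 row2 -> MISS (open row2); precharges=4
Acc 9: bank2 row1 -> MISS (open row1); precharges=5
Acc 10: bank2 row4 -> MISS (open row4); precharges=6
Acc 11: bank1 row1 -> HIT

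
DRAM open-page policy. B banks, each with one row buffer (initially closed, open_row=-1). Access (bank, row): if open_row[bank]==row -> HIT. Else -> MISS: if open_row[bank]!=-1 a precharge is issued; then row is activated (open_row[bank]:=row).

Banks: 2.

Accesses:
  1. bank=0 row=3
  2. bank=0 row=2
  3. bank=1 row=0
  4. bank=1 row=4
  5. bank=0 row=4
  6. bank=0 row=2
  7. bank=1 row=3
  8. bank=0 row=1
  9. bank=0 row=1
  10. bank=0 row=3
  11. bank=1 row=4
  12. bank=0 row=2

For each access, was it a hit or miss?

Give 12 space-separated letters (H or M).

Acc 1: bank0 row3 -> MISS (open row3); precharges=0
Acc 2: bank0 row2 -> MISS (open row2); precharges=1
Acc 3: bank1 row0 -> MISS (open row0); precharges=1
Acc 4: bank1 row4 -> MISS (open row4); precharges=2
Acc 5: bank0 row4 -> MISS (open row4); precharges=3
Acc 6: bank0 row2 -> MISS (open row2); precharges=4
Acc 7: bank1 row3 -> MISS (open row3); precharges=5
Acc 8: bank0 row1 -> MISS (open row1); precharges=6
Acc 9: bank0 row1 -> HIT
Acc 10: bank0 row3 -> MISS (open row3); precharges=7
Acc 11: bank1 row4 -> MISS (open row4); precharges=8
Acc 12: bank0 row2 -> MISS (open row2); precharges=9

Answer: M M M M M M M M H M M M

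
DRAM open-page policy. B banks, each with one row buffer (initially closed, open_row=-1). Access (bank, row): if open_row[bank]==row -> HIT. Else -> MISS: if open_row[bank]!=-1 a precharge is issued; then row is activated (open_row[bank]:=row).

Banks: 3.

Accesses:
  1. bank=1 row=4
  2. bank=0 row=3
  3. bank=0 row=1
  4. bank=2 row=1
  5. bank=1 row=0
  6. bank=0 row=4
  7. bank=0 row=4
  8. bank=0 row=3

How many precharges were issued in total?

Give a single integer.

Answer: 4

Derivation:
Acc 1: bank1 row4 -> MISS (open row4); precharges=0
Acc 2: bank0 row3 -> MISS (open row3); precharges=0
Acc 3: bank0 row1 -> MISS (open row1); precharges=1
Acc 4: bank2 row1 -> MISS (open row1); precharges=1
Acc 5: bank1 row0 -> MISS (open row0); precharges=2
Acc 6: bank0 row4 -> MISS (open row4); precharges=3
Acc 7: bank0 row4 -> HIT
Acc 8: bank0 row3 -> MISS (open row3); precharges=4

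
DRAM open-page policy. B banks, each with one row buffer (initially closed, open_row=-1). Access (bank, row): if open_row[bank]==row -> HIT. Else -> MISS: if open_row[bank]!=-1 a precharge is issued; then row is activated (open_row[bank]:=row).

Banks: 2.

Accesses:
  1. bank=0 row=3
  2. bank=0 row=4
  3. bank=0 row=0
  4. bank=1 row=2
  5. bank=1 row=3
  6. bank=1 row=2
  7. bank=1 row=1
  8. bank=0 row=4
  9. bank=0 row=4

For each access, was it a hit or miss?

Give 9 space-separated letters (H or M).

Acc 1: bank0 row3 -> MISS (open row3); precharges=0
Acc 2: bank0 row4 -> MISS (open row4); precharges=1
Acc 3: bank0 row0 -> MISS (open row0); precharges=2
Acc 4: bank1 row2 -> MISS (open row2); precharges=2
Acc 5: bank1 row3 -> MISS (open row3); precharges=3
Acc 6: bank1 row2 -> MISS (open row2); precharges=4
Acc 7: bank1 row1 -> MISS (open row1); precharges=5
Acc 8: bank0 row4 -> MISS (open row4); precharges=6
Acc 9: bank0 row4 -> HIT

Answer: M M M M M M M M H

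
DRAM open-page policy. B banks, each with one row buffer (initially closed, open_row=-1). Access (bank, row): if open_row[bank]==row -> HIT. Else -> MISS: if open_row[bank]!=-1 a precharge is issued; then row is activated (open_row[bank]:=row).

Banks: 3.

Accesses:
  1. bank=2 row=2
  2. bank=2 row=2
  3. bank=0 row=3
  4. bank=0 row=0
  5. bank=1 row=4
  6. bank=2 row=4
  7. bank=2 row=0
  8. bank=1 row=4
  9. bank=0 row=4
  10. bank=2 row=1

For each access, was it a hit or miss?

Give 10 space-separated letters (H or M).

Acc 1: bank2 row2 -> MISS (open row2); precharges=0
Acc 2: bank2 row2 -> HIT
Acc 3: bank0 row3 -> MISS (open row3); precharges=0
Acc 4: bank0 row0 -> MISS (open row0); precharges=1
Acc 5: bank1 row4 -> MISS (open row4); precharges=1
Acc 6: bank2 row4 -> MISS (open row4); precharges=2
Acc 7: bank2 row0 -> MISS (open row0); precharges=3
Acc 8: bank1 row4 -> HIT
Acc 9: bank0 row4 -> MISS (open row4); precharges=4
Acc 10: bank2 row1 -> MISS (open row1); precharges=5

Answer: M H M M M M M H M M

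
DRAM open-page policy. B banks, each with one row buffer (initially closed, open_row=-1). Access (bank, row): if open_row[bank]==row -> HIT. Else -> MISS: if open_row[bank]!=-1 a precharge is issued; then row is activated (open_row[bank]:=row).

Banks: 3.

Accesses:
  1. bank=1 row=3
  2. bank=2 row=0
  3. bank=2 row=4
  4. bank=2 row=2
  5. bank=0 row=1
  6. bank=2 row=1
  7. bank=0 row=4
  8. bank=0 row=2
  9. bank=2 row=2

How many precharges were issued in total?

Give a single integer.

Acc 1: bank1 row3 -> MISS (open row3); precharges=0
Acc 2: bank2 row0 -> MISS (open row0); precharges=0
Acc 3: bank2 row4 -> MISS (open row4); precharges=1
Acc 4: bank2 row2 -> MISS (open row2); precharges=2
Acc 5: bank0 row1 -> MISS (open row1); precharges=2
Acc 6: bank2 row1 -> MISS (open row1); precharges=3
Acc 7: bank0 row4 -> MISS (open row4); precharges=4
Acc 8: bank0 row2 -> MISS (open row2); precharges=5
Acc 9: bank2 row2 -> MISS (open row2); precharges=6

Answer: 6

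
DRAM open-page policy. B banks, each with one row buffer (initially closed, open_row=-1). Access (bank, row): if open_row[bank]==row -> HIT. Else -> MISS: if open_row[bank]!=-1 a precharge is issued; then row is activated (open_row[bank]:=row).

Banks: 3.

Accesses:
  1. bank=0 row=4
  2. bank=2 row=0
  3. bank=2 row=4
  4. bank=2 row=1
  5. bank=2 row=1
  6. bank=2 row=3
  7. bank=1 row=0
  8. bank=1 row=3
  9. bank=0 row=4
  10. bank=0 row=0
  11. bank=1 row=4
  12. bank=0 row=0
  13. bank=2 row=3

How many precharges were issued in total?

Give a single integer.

Answer: 6

Derivation:
Acc 1: bank0 row4 -> MISS (open row4); precharges=0
Acc 2: bank2 row0 -> MISS (open row0); precharges=0
Acc 3: bank2 row4 -> MISS (open row4); precharges=1
Acc 4: bank2 row1 -> MISS (open row1); precharges=2
Acc 5: bank2 row1 -> HIT
Acc 6: bank2 row3 -> MISS (open row3); precharges=3
Acc 7: bank1 row0 -> MISS (open row0); precharges=3
Acc 8: bank1 row3 -> MISS (open row3); precharges=4
Acc 9: bank0 row4 -> HIT
Acc 10: bank0 row0 -> MISS (open row0); precharges=5
Acc 11: bank1 row4 -> MISS (open row4); precharges=6
Acc 12: bank0 row0 -> HIT
Acc 13: bank2 row3 -> HIT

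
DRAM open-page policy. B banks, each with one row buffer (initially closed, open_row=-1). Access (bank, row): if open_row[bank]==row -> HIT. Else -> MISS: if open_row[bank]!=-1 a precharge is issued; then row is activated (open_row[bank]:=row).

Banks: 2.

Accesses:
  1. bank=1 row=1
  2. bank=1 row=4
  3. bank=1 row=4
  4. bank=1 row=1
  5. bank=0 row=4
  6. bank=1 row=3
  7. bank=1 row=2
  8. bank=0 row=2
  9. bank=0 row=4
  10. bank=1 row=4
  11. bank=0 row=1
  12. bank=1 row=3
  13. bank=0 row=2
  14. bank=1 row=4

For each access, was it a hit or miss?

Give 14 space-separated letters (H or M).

Acc 1: bank1 row1 -> MISS (open row1); precharges=0
Acc 2: bank1 row4 -> MISS (open row4); precharges=1
Acc 3: bank1 row4 -> HIT
Acc 4: bank1 row1 -> MISS (open row1); precharges=2
Acc 5: bank0 row4 -> MISS (open row4); precharges=2
Acc 6: bank1 row3 -> MISS (open row3); precharges=3
Acc 7: bank1 row2 -> MISS (open row2); precharges=4
Acc 8: bank0 row2 -> MISS (open row2); precharges=5
Acc 9: bank0 row4 -> MISS (open row4); precharges=6
Acc 10: bank1 row4 -> MISS (open row4); precharges=7
Acc 11: bank0 row1 -> MISS (open row1); precharges=8
Acc 12: bank1 row3 -> MISS (open row3); precharges=9
Acc 13: bank0 row2 -> MISS (open row2); precharges=10
Acc 14: bank1 row4 -> MISS (open row4); precharges=11

Answer: M M H M M M M M M M M M M M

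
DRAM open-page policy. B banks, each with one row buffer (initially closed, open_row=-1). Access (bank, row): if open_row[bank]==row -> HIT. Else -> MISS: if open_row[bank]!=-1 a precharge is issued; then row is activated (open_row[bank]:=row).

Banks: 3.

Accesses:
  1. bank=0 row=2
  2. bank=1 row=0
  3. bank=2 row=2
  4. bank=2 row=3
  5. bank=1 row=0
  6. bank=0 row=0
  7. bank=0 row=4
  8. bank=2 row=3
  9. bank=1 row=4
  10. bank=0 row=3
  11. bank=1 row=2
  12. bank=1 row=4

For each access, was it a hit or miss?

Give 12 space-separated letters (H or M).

Acc 1: bank0 row2 -> MISS (open row2); precharges=0
Acc 2: bank1 row0 -> MISS (open row0); precharges=0
Acc 3: bank2 row2 -> MISS (open row2); precharges=0
Acc 4: bank2 row3 -> MISS (open row3); precharges=1
Acc 5: bank1 row0 -> HIT
Acc 6: bank0 row0 -> MISS (open row0); precharges=2
Acc 7: bank0 row4 -> MISS (open row4); precharges=3
Acc 8: bank2 row3 -> HIT
Acc 9: bank1 row4 -> MISS (open row4); precharges=4
Acc 10: bank0 row3 -> MISS (open row3); precharges=5
Acc 11: bank1 row2 -> MISS (open row2); precharges=6
Acc 12: bank1 row4 -> MISS (open row4); precharges=7

Answer: M M M M H M M H M M M M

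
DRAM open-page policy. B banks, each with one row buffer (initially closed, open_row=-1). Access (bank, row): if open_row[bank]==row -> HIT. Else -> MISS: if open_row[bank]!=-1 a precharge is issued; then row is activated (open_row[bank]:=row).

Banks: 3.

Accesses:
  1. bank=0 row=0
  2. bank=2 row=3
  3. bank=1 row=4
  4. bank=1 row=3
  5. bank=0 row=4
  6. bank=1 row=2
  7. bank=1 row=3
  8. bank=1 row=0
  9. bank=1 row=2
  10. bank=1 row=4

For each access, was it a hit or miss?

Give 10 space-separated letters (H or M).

Acc 1: bank0 row0 -> MISS (open row0); precharges=0
Acc 2: bank2 row3 -> MISS (open row3); precharges=0
Acc 3: bank1 row4 -> MISS (open row4); precharges=0
Acc 4: bank1 row3 -> MISS (open row3); precharges=1
Acc 5: bank0 row4 -> MISS (open row4); precharges=2
Acc 6: bank1 row2 -> MISS (open row2); precharges=3
Acc 7: bank1 row3 -> MISS (open row3); precharges=4
Acc 8: bank1 row0 -> MISS (open row0); precharges=5
Acc 9: bank1 row2 -> MISS (open row2); precharges=6
Acc 10: bank1 row4 -> MISS (open row4); precharges=7

Answer: M M M M M M M M M M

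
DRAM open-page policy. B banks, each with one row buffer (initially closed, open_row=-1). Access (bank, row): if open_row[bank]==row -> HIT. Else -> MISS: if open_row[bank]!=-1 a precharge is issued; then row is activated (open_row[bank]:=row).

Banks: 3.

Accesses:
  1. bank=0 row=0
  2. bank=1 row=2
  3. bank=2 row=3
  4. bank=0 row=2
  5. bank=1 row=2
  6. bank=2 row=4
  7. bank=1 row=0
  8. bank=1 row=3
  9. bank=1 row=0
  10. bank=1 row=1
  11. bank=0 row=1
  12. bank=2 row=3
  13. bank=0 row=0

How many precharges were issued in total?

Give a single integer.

Answer: 9

Derivation:
Acc 1: bank0 row0 -> MISS (open row0); precharges=0
Acc 2: bank1 row2 -> MISS (open row2); precharges=0
Acc 3: bank2 row3 -> MISS (open row3); precharges=0
Acc 4: bank0 row2 -> MISS (open row2); precharges=1
Acc 5: bank1 row2 -> HIT
Acc 6: bank2 row4 -> MISS (open row4); precharges=2
Acc 7: bank1 row0 -> MISS (open row0); precharges=3
Acc 8: bank1 row3 -> MISS (open row3); precharges=4
Acc 9: bank1 row0 -> MISS (open row0); precharges=5
Acc 10: bank1 row1 -> MISS (open row1); precharges=6
Acc 11: bank0 row1 -> MISS (open row1); precharges=7
Acc 12: bank2 row3 -> MISS (open row3); precharges=8
Acc 13: bank0 row0 -> MISS (open row0); precharges=9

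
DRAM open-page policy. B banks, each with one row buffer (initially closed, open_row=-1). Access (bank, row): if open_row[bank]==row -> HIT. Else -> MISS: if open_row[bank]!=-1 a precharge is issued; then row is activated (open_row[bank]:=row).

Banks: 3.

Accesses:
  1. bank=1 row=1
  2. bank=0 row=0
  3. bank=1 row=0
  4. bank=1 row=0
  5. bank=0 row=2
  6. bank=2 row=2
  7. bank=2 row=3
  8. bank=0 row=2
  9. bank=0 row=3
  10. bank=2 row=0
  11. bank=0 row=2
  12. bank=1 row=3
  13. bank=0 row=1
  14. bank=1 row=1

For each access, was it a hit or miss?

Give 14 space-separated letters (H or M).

Answer: M M M H M M M H M M M M M M

Derivation:
Acc 1: bank1 row1 -> MISS (open row1); precharges=0
Acc 2: bank0 row0 -> MISS (open row0); precharges=0
Acc 3: bank1 row0 -> MISS (open row0); precharges=1
Acc 4: bank1 row0 -> HIT
Acc 5: bank0 row2 -> MISS (open row2); precharges=2
Acc 6: bank2 row2 -> MISS (open row2); precharges=2
Acc 7: bank2 row3 -> MISS (open row3); precharges=3
Acc 8: bank0 row2 -> HIT
Acc 9: bank0 row3 -> MISS (open row3); precharges=4
Acc 10: bank2 row0 -> MISS (open row0); precharges=5
Acc 11: bank0 row2 -> MISS (open row2); precharges=6
Acc 12: bank1 row3 -> MISS (open row3); precharges=7
Acc 13: bank0 row1 -> MISS (open row1); precharges=8
Acc 14: bank1 row1 -> MISS (open row1); precharges=9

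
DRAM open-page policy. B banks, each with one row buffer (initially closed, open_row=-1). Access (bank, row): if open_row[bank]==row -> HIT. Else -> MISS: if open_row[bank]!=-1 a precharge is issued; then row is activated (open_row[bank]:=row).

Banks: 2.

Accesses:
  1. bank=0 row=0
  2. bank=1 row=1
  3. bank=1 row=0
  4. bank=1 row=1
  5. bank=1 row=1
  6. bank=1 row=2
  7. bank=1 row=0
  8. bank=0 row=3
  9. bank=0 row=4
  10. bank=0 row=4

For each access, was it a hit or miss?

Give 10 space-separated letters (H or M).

Acc 1: bank0 row0 -> MISS (open row0); precharges=0
Acc 2: bank1 row1 -> MISS (open row1); precharges=0
Acc 3: bank1 row0 -> MISS (open row0); precharges=1
Acc 4: bank1 row1 -> MISS (open row1); precharges=2
Acc 5: bank1 row1 -> HIT
Acc 6: bank1 row2 -> MISS (open row2); precharges=3
Acc 7: bank1 row0 -> MISS (open row0); precharges=4
Acc 8: bank0 row3 -> MISS (open row3); precharges=5
Acc 9: bank0 row4 -> MISS (open row4); precharges=6
Acc 10: bank0 row4 -> HIT

Answer: M M M M H M M M M H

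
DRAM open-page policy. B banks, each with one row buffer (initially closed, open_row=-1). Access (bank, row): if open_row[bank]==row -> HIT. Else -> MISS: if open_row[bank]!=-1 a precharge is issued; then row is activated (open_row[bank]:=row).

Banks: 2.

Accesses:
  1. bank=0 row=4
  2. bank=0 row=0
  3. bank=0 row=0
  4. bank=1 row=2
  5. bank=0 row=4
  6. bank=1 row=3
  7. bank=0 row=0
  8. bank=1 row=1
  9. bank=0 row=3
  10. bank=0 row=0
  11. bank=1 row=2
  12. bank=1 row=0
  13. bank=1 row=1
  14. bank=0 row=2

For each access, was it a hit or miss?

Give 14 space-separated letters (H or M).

Acc 1: bank0 row4 -> MISS (open row4); precharges=0
Acc 2: bank0 row0 -> MISS (open row0); precharges=1
Acc 3: bank0 row0 -> HIT
Acc 4: bank1 row2 -> MISS (open row2); precharges=1
Acc 5: bank0 row4 -> MISS (open row4); precharges=2
Acc 6: bank1 row3 -> MISS (open row3); precharges=3
Acc 7: bank0 row0 -> MISS (open row0); precharges=4
Acc 8: bank1 row1 -> MISS (open row1); precharges=5
Acc 9: bank0 row3 -> MISS (open row3); precharges=6
Acc 10: bank0 row0 -> MISS (open row0); precharges=7
Acc 11: bank1 row2 -> MISS (open row2); precharges=8
Acc 12: bank1 row0 -> MISS (open row0); precharges=9
Acc 13: bank1 row1 -> MISS (open row1); precharges=10
Acc 14: bank0 row2 -> MISS (open row2); precharges=11

Answer: M M H M M M M M M M M M M M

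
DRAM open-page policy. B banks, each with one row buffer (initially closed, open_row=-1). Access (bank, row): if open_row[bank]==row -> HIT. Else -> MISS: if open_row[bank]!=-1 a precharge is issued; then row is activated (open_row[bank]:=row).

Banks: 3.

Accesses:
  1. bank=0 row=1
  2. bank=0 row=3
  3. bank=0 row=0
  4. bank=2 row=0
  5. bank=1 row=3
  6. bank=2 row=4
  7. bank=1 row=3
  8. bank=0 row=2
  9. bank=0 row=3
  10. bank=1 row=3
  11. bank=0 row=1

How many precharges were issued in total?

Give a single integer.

Answer: 6

Derivation:
Acc 1: bank0 row1 -> MISS (open row1); precharges=0
Acc 2: bank0 row3 -> MISS (open row3); precharges=1
Acc 3: bank0 row0 -> MISS (open row0); precharges=2
Acc 4: bank2 row0 -> MISS (open row0); precharges=2
Acc 5: bank1 row3 -> MISS (open row3); precharges=2
Acc 6: bank2 row4 -> MISS (open row4); precharges=3
Acc 7: bank1 row3 -> HIT
Acc 8: bank0 row2 -> MISS (open row2); precharges=4
Acc 9: bank0 row3 -> MISS (open row3); precharges=5
Acc 10: bank1 row3 -> HIT
Acc 11: bank0 row1 -> MISS (open row1); precharges=6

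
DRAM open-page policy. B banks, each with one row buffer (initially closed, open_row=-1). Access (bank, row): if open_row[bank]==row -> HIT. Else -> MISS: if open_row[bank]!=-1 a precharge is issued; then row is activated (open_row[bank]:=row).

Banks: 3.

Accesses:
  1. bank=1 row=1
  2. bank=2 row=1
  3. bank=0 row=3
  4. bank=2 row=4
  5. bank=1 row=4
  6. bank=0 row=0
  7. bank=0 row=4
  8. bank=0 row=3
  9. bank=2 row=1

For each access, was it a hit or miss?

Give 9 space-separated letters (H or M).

Acc 1: bank1 row1 -> MISS (open row1); precharges=0
Acc 2: bank2 row1 -> MISS (open row1); precharges=0
Acc 3: bank0 row3 -> MISS (open row3); precharges=0
Acc 4: bank2 row4 -> MISS (open row4); precharges=1
Acc 5: bank1 row4 -> MISS (open row4); precharges=2
Acc 6: bank0 row0 -> MISS (open row0); precharges=3
Acc 7: bank0 row4 -> MISS (open row4); precharges=4
Acc 8: bank0 row3 -> MISS (open row3); precharges=5
Acc 9: bank2 row1 -> MISS (open row1); precharges=6

Answer: M M M M M M M M M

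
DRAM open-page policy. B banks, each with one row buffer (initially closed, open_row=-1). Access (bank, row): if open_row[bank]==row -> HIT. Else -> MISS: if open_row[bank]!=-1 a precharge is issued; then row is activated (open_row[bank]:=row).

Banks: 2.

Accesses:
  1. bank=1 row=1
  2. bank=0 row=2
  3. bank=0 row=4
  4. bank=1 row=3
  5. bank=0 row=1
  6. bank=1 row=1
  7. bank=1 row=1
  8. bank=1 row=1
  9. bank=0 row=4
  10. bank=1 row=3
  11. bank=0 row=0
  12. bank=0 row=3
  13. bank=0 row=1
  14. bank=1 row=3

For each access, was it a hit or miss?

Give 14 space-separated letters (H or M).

Acc 1: bank1 row1 -> MISS (open row1); precharges=0
Acc 2: bank0 row2 -> MISS (open row2); precharges=0
Acc 3: bank0 row4 -> MISS (open row4); precharges=1
Acc 4: bank1 row3 -> MISS (open row3); precharges=2
Acc 5: bank0 row1 -> MISS (open row1); precharges=3
Acc 6: bank1 row1 -> MISS (open row1); precharges=4
Acc 7: bank1 row1 -> HIT
Acc 8: bank1 row1 -> HIT
Acc 9: bank0 row4 -> MISS (open row4); precharges=5
Acc 10: bank1 row3 -> MISS (open row3); precharges=6
Acc 11: bank0 row0 -> MISS (open row0); precharges=7
Acc 12: bank0 row3 -> MISS (open row3); precharges=8
Acc 13: bank0 row1 -> MISS (open row1); precharges=9
Acc 14: bank1 row3 -> HIT

Answer: M M M M M M H H M M M M M H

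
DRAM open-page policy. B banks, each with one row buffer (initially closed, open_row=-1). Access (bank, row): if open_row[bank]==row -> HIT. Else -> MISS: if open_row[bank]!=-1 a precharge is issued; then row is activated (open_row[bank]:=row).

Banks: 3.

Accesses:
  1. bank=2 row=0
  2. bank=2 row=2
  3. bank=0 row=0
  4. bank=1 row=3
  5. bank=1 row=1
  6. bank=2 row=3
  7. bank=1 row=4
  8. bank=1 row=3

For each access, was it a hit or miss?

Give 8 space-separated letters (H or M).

Answer: M M M M M M M M

Derivation:
Acc 1: bank2 row0 -> MISS (open row0); precharges=0
Acc 2: bank2 row2 -> MISS (open row2); precharges=1
Acc 3: bank0 row0 -> MISS (open row0); precharges=1
Acc 4: bank1 row3 -> MISS (open row3); precharges=1
Acc 5: bank1 row1 -> MISS (open row1); precharges=2
Acc 6: bank2 row3 -> MISS (open row3); precharges=3
Acc 7: bank1 row4 -> MISS (open row4); precharges=4
Acc 8: bank1 row3 -> MISS (open row3); precharges=5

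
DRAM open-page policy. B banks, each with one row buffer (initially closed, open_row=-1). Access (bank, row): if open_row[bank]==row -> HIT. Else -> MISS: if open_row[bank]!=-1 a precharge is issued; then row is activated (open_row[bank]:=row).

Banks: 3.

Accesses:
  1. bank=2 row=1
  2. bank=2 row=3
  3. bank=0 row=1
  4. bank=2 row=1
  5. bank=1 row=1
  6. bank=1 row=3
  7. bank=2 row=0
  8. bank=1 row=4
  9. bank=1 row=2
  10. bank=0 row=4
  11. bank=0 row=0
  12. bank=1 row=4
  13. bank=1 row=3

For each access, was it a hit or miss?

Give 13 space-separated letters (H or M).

Answer: M M M M M M M M M M M M M

Derivation:
Acc 1: bank2 row1 -> MISS (open row1); precharges=0
Acc 2: bank2 row3 -> MISS (open row3); precharges=1
Acc 3: bank0 row1 -> MISS (open row1); precharges=1
Acc 4: bank2 row1 -> MISS (open row1); precharges=2
Acc 5: bank1 row1 -> MISS (open row1); precharges=2
Acc 6: bank1 row3 -> MISS (open row3); precharges=3
Acc 7: bank2 row0 -> MISS (open row0); precharges=4
Acc 8: bank1 row4 -> MISS (open row4); precharges=5
Acc 9: bank1 row2 -> MISS (open row2); precharges=6
Acc 10: bank0 row4 -> MISS (open row4); precharges=7
Acc 11: bank0 row0 -> MISS (open row0); precharges=8
Acc 12: bank1 row4 -> MISS (open row4); precharges=9
Acc 13: bank1 row3 -> MISS (open row3); precharges=10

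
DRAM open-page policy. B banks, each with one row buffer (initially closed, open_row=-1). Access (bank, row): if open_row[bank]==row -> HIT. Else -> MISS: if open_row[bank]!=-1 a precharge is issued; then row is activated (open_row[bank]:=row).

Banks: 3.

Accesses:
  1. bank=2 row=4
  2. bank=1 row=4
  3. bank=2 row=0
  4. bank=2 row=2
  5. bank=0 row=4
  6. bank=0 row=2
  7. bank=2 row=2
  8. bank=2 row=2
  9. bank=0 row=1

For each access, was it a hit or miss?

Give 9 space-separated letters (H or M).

Answer: M M M M M M H H M

Derivation:
Acc 1: bank2 row4 -> MISS (open row4); precharges=0
Acc 2: bank1 row4 -> MISS (open row4); precharges=0
Acc 3: bank2 row0 -> MISS (open row0); precharges=1
Acc 4: bank2 row2 -> MISS (open row2); precharges=2
Acc 5: bank0 row4 -> MISS (open row4); precharges=2
Acc 6: bank0 row2 -> MISS (open row2); precharges=3
Acc 7: bank2 row2 -> HIT
Acc 8: bank2 row2 -> HIT
Acc 9: bank0 row1 -> MISS (open row1); precharges=4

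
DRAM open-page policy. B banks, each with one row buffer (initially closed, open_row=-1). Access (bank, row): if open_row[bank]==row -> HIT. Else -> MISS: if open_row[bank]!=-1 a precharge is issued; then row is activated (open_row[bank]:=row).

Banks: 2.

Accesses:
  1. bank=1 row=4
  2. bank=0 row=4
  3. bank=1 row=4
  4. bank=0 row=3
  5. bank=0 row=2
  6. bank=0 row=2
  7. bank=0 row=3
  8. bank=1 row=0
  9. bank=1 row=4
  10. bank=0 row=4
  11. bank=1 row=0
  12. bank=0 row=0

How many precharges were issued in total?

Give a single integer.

Answer: 8

Derivation:
Acc 1: bank1 row4 -> MISS (open row4); precharges=0
Acc 2: bank0 row4 -> MISS (open row4); precharges=0
Acc 3: bank1 row4 -> HIT
Acc 4: bank0 row3 -> MISS (open row3); precharges=1
Acc 5: bank0 row2 -> MISS (open row2); precharges=2
Acc 6: bank0 row2 -> HIT
Acc 7: bank0 row3 -> MISS (open row3); precharges=3
Acc 8: bank1 row0 -> MISS (open row0); precharges=4
Acc 9: bank1 row4 -> MISS (open row4); precharges=5
Acc 10: bank0 row4 -> MISS (open row4); precharges=6
Acc 11: bank1 row0 -> MISS (open row0); precharges=7
Acc 12: bank0 row0 -> MISS (open row0); precharges=8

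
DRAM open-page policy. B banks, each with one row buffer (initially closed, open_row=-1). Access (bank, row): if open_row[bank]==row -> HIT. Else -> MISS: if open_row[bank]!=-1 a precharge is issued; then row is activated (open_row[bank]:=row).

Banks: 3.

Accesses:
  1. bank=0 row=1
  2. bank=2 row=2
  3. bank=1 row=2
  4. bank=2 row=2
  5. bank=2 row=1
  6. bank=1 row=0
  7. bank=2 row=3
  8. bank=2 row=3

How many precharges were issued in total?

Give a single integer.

Answer: 3

Derivation:
Acc 1: bank0 row1 -> MISS (open row1); precharges=0
Acc 2: bank2 row2 -> MISS (open row2); precharges=0
Acc 3: bank1 row2 -> MISS (open row2); precharges=0
Acc 4: bank2 row2 -> HIT
Acc 5: bank2 row1 -> MISS (open row1); precharges=1
Acc 6: bank1 row0 -> MISS (open row0); precharges=2
Acc 7: bank2 row3 -> MISS (open row3); precharges=3
Acc 8: bank2 row3 -> HIT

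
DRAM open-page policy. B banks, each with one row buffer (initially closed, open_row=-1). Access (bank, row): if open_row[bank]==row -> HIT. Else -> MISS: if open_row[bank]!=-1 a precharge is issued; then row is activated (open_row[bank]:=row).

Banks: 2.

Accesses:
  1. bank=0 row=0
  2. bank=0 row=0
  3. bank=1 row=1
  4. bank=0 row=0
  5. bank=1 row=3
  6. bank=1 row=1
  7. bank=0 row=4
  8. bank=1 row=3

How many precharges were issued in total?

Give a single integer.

Answer: 4

Derivation:
Acc 1: bank0 row0 -> MISS (open row0); precharges=0
Acc 2: bank0 row0 -> HIT
Acc 3: bank1 row1 -> MISS (open row1); precharges=0
Acc 4: bank0 row0 -> HIT
Acc 5: bank1 row3 -> MISS (open row3); precharges=1
Acc 6: bank1 row1 -> MISS (open row1); precharges=2
Acc 7: bank0 row4 -> MISS (open row4); precharges=3
Acc 8: bank1 row3 -> MISS (open row3); precharges=4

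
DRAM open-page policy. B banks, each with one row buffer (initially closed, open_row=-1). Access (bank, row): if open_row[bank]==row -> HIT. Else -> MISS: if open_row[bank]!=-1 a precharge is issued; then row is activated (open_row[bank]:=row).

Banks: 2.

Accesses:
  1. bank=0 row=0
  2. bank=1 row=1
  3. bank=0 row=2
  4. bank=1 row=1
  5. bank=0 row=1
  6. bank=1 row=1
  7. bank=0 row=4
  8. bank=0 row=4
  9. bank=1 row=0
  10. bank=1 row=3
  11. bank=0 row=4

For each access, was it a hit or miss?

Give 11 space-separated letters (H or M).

Answer: M M M H M H M H M M H

Derivation:
Acc 1: bank0 row0 -> MISS (open row0); precharges=0
Acc 2: bank1 row1 -> MISS (open row1); precharges=0
Acc 3: bank0 row2 -> MISS (open row2); precharges=1
Acc 4: bank1 row1 -> HIT
Acc 5: bank0 row1 -> MISS (open row1); precharges=2
Acc 6: bank1 row1 -> HIT
Acc 7: bank0 row4 -> MISS (open row4); precharges=3
Acc 8: bank0 row4 -> HIT
Acc 9: bank1 row0 -> MISS (open row0); precharges=4
Acc 10: bank1 row3 -> MISS (open row3); precharges=5
Acc 11: bank0 row4 -> HIT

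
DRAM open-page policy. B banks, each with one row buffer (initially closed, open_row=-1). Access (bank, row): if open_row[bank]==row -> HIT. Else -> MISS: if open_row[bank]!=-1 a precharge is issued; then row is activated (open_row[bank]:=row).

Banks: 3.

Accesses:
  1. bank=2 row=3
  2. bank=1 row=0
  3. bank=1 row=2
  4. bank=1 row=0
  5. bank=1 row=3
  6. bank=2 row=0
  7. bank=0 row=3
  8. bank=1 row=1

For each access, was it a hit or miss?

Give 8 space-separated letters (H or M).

Answer: M M M M M M M M

Derivation:
Acc 1: bank2 row3 -> MISS (open row3); precharges=0
Acc 2: bank1 row0 -> MISS (open row0); precharges=0
Acc 3: bank1 row2 -> MISS (open row2); precharges=1
Acc 4: bank1 row0 -> MISS (open row0); precharges=2
Acc 5: bank1 row3 -> MISS (open row3); precharges=3
Acc 6: bank2 row0 -> MISS (open row0); precharges=4
Acc 7: bank0 row3 -> MISS (open row3); precharges=4
Acc 8: bank1 row1 -> MISS (open row1); precharges=5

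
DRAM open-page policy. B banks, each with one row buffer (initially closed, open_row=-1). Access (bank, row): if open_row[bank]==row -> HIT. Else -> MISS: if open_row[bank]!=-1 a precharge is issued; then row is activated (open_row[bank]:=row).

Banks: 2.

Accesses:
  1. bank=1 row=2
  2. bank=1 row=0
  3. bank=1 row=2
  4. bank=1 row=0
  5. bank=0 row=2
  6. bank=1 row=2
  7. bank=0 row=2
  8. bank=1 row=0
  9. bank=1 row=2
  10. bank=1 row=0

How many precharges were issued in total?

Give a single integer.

Answer: 7

Derivation:
Acc 1: bank1 row2 -> MISS (open row2); precharges=0
Acc 2: bank1 row0 -> MISS (open row0); precharges=1
Acc 3: bank1 row2 -> MISS (open row2); precharges=2
Acc 4: bank1 row0 -> MISS (open row0); precharges=3
Acc 5: bank0 row2 -> MISS (open row2); precharges=3
Acc 6: bank1 row2 -> MISS (open row2); precharges=4
Acc 7: bank0 row2 -> HIT
Acc 8: bank1 row0 -> MISS (open row0); precharges=5
Acc 9: bank1 row2 -> MISS (open row2); precharges=6
Acc 10: bank1 row0 -> MISS (open row0); precharges=7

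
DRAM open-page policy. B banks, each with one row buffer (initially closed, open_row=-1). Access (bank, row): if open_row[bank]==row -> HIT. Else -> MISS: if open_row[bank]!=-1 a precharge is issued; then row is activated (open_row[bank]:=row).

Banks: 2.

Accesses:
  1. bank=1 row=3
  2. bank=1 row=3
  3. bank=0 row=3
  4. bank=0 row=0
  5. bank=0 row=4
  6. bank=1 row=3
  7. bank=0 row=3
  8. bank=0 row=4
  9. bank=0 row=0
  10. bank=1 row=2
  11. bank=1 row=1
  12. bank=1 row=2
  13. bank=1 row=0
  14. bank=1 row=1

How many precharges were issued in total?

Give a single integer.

Acc 1: bank1 row3 -> MISS (open row3); precharges=0
Acc 2: bank1 row3 -> HIT
Acc 3: bank0 row3 -> MISS (open row3); precharges=0
Acc 4: bank0 row0 -> MISS (open row0); precharges=1
Acc 5: bank0 row4 -> MISS (open row4); precharges=2
Acc 6: bank1 row3 -> HIT
Acc 7: bank0 row3 -> MISS (open row3); precharges=3
Acc 8: bank0 row4 -> MISS (open row4); precharges=4
Acc 9: bank0 row0 -> MISS (open row0); precharges=5
Acc 10: bank1 row2 -> MISS (open row2); precharges=6
Acc 11: bank1 row1 -> MISS (open row1); precharges=7
Acc 12: bank1 row2 -> MISS (open row2); precharges=8
Acc 13: bank1 row0 -> MISS (open row0); precharges=9
Acc 14: bank1 row1 -> MISS (open row1); precharges=10

Answer: 10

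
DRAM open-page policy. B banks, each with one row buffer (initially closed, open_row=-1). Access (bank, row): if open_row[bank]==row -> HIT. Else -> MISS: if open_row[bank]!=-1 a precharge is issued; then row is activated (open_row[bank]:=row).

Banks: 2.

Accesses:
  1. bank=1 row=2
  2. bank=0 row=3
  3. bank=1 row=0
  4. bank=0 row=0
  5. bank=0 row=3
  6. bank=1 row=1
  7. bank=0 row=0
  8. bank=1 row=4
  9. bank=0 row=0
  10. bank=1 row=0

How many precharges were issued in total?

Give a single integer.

Acc 1: bank1 row2 -> MISS (open row2); precharges=0
Acc 2: bank0 row3 -> MISS (open row3); precharges=0
Acc 3: bank1 row0 -> MISS (open row0); precharges=1
Acc 4: bank0 row0 -> MISS (open row0); precharges=2
Acc 5: bank0 row3 -> MISS (open row3); precharges=3
Acc 6: bank1 row1 -> MISS (open row1); precharges=4
Acc 7: bank0 row0 -> MISS (open row0); precharges=5
Acc 8: bank1 row4 -> MISS (open row4); precharges=6
Acc 9: bank0 row0 -> HIT
Acc 10: bank1 row0 -> MISS (open row0); precharges=7

Answer: 7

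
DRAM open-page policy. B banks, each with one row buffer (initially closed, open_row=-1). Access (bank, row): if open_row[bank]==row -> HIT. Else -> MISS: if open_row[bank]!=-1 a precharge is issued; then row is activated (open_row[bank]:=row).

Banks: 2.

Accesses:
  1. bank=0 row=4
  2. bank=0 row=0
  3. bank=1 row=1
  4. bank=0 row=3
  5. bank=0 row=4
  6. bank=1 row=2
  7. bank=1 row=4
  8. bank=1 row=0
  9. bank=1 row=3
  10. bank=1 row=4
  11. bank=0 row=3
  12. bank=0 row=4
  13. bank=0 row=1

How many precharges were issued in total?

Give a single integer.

Acc 1: bank0 row4 -> MISS (open row4); precharges=0
Acc 2: bank0 row0 -> MISS (open row0); precharges=1
Acc 3: bank1 row1 -> MISS (open row1); precharges=1
Acc 4: bank0 row3 -> MISS (open row3); precharges=2
Acc 5: bank0 row4 -> MISS (open row4); precharges=3
Acc 6: bank1 row2 -> MISS (open row2); precharges=4
Acc 7: bank1 row4 -> MISS (open row4); precharges=5
Acc 8: bank1 row0 -> MISS (open row0); precharges=6
Acc 9: bank1 row3 -> MISS (open row3); precharges=7
Acc 10: bank1 row4 -> MISS (open row4); precharges=8
Acc 11: bank0 row3 -> MISS (open row3); precharges=9
Acc 12: bank0 row4 -> MISS (open row4); precharges=10
Acc 13: bank0 row1 -> MISS (open row1); precharges=11

Answer: 11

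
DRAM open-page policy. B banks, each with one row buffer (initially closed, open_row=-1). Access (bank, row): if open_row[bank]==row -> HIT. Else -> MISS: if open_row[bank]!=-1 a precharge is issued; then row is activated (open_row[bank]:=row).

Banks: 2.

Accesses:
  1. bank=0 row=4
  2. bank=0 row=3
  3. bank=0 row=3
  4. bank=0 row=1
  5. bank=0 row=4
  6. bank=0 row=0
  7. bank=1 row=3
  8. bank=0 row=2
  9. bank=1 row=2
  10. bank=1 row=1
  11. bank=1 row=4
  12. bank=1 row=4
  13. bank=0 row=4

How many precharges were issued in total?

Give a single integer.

Acc 1: bank0 row4 -> MISS (open row4); precharges=0
Acc 2: bank0 row3 -> MISS (open row3); precharges=1
Acc 3: bank0 row3 -> HIT
Acc 4: bank0 row1 -> MISS (open row1); precharges=2
Acc 5: bank0 row4 -> MISS (open row4); precharges=3
Acc 6: bank0 row0 -> MISS (open row0); precharges=4
Acc 7: bank1 row3 -> MISS (open row3); precharges=4
Acc 8: bank0 row2 -> MISS (open row2); precharges=5
Acc 9: bank1 row2 -> MISS (open row2); precharges=6
Acc 10: bank1 row1 -> MISS (open row1); precharges=7
Acc 11: bank1 row4 -> MISS (open row4); precharges=8
Acc 12: bank1 row4 -> HIT
Acc 13: bank0 row4 -> MISS (open row4); precharges=9

Answer: 9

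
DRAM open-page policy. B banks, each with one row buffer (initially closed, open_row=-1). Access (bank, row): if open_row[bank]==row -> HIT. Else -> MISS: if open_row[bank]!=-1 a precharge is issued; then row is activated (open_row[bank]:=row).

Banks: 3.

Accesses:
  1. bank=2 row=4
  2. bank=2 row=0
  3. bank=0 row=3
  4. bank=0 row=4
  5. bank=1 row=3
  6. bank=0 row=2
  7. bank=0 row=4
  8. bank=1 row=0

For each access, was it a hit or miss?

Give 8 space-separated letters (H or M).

Acc 1: bank2 row4 -> MISS (open row4); precharges=0
Acc 2: bank2 row0 -> MISS (open row0); precharges=1
Acc 3: bank0 row3 -> MISS (open row3); precharges=1
Acc 4: bank0 row4 -> MISS (open row4); precharges=2
Acc 5: bank1 row3 -> MISS (open row3); precharges=2
Acc 6: bank0 row2 -> MISS (open row2); precharges=3
Acc 7: bank0 row4 -> MISS (open row4); precharges=4
Acc 8: bank1 row0 -> MISS (open row0); precharges=5

Answer: M M M M M M M M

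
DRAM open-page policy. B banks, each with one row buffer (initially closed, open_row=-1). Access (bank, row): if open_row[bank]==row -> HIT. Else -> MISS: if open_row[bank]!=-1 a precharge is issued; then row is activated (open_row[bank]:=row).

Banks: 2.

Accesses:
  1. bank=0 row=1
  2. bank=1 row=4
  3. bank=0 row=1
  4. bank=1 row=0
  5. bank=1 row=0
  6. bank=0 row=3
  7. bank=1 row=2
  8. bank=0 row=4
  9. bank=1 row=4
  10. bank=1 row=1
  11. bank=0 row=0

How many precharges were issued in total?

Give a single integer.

Acc 1: bank0 row1 -> MISS (open row1); precharges=0
Acc 2: bank1 row4 -> MISS (open row4); precharges=0
Acc 3: bank0 row1 -> HIT
Acc 4: bank1 row0 -> MISS (open row0); precharges=1
Acc 5: bank1 row0 -> HIT
Acc 6: bank0 row3 -> MISS (open row3); precharges=2
Acc 7: bank1 row2 -> MISS (open row2); precharges=3
Acc 8: bank0 row4 -> MISS (open row4); precharges=4
Acc 9: bank1 row4 -> MISS (open row4); precharges=5
Acc 10: bank1 row1 -> MISS (open row1); precharges=6
Acc 11: bank0 row0 -> MISS (open row0); precharges=7

Answer: 7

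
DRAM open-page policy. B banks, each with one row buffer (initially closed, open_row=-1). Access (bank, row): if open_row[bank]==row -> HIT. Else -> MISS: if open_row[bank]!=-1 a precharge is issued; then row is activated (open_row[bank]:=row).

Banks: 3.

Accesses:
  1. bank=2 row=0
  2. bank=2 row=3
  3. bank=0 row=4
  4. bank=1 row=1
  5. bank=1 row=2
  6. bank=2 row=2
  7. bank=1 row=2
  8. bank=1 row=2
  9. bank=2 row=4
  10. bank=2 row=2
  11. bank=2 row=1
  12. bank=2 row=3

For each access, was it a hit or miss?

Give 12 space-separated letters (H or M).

Answer: M M M M M M H H M M M M

Derivation:
Acc 1: bank2 row0 -> MISS (open row0); precharges=0
Acc 2: bank2 row3 -> MISS (open row3); precharges=1
Acc 3: bank0 row4 -> MISS (open row4); precharges=1
Acc 4: bank1 row1 -> MISS (open row1); precharges=1
Acc 5: bank1 row2 -> MISS (open row2); precharges=2
Acc 6: bank2 row2 -> MISS (open row2); precharges=3
Acc 7: bank1 row2 -> HIT
Acc 8: bank1 row2 -> HIT
Acc 9: bank2 row4 -> MISS (open row4); precharges=4
Acc 10: bank2 row2 -> MISS (open row2); precharges=5
Acc 11: bank2 row1 -> MISS (open row1); precharges=6
Acc 12: bank2 row3 -> MISS (open row3); precharges=7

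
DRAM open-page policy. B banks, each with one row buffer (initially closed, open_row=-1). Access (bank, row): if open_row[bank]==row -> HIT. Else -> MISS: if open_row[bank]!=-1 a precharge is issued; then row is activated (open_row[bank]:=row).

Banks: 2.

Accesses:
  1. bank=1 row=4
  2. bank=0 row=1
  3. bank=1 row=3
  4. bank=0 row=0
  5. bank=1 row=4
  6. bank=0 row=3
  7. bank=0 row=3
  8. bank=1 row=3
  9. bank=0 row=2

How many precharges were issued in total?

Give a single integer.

Acc 1: bank1 row4 -> MISS (open row4); precharges=0
Acc 2: bank0 row1 -> MISS (open row1); precharges=0
Acc 3: bank1 row3 -> MISS (open row3); precharges=1
Acc 4: bank0 row0 -> MISS (open row0); precharges=2
Acc 5: bank1 row4 -> MISS (open row4); precharges=3
Acc 6: bank0 row3 -> MISS (open row3); precharges=4
Acc 7: bank0 row3 -> HIT
Acc 8: bank1 row3 -> MISS (open row3); precharges=5
Acc 9: bank0 row2 -> MISS (open row2); precharges=6

Answer: 6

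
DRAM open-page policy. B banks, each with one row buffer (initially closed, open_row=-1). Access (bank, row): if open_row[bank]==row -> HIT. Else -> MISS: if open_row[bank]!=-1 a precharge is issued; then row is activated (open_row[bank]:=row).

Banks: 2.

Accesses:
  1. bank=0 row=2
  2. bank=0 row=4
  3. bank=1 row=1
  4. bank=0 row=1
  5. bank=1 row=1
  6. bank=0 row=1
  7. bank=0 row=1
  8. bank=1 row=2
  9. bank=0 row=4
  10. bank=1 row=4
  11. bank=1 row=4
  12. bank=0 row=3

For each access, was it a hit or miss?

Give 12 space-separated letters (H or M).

Acc 1: bank0 row2 -> MISS (open row2); precharges=0
Acc 2: bank0 row4 -> MISS (open row4); precharges=1
Acc 3: bank1 row1 -> MISS (open row1); precharges=1
Acc 4: bank0 row1 -> MISS (open row1); precharges=2
Acc 5: bank1 row1 -> HIT
Acc 6: bank0 row1 -> HIT
Acc 7: bank0 row1 -> HIT
Acc 8: bank1 row2 -> MISS (open row2); precharges=3
Acc 9: bank0 row4 -> MISS (open row4); precharges=4
Acc 10: bank1 row4 -> MISS (open row4); precharges=5
Acc 11: bank1 row4 -> HIT
Acc 12: bank0 row3 -> MISS (open row3); precharges=6

Answer: M M M M H H H M M M H M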